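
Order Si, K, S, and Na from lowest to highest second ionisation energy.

Consider each +1 ion: Si⁺ still has 3 valence electrons; K⁺ is the bare [Ar] core; S⁺ still has 5 valence electrons; Na⁺ is the bare [Ne] core.
Breaking into a closed-shell core is much more expensive than removing a leftover valence electron — K and Na have the largest IE_2 here.
Valence configurations: Si⁺ [Ne]3s²3p¹, S⁺ [Ne]3s²3p³.
Approximate IE_2 values (kJ/mol): Si 1577, K 3052, S 2252, Na 4562.
Overall IE_2 order: Si < S < K < Na.

Si < S < K < Na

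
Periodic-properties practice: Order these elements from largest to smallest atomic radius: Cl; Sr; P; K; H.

K > Sr > P > Cl > H

H is in period 1, group 1; P is in period 3, group 15; Cl is in period 3, group 17; K is in period 4, group 1; Sr is in period 5, group 2.
Moving right in a period, electrons are added to the same shell under a stronger nuclear pull, so atoms get smaller; moving down, a new shell is opened and atoms get larger.
Here both period and group differ, so the two effects have to be weighed against each other.
Cl > H: period and group pull opposite ways; the down-group shift dominates (99 vs 32 pm).
P > Cl: both are in period 3; the period trend gives P the larger value.
Sr > P: relative to P, both the across-period and down-group shifts push Sr's atomic radius up.
K > Sr: the two effects oppose for this pair; the across-period effect wins (196 vs 185 pm).
For reference (pm): H 32, P 111, Cl 99, K 196, Sr 185.
So from largest to smallest: K > Sr > P > Cl > H.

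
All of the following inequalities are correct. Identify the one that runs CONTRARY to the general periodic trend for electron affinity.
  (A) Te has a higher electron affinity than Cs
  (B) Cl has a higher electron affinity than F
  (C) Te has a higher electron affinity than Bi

(B)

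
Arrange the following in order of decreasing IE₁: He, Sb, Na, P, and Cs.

He > P > Sb > Na > Cs

Removing the outermost electron gets harder across a period and easier down a group.
These span different periods and groups, so the two trends combine.
Na > Cs: they share group 1; the group trend gives Na the larger value.
Sb > Na: period and group pull opposite ways; the across-period shift dominates (831 vs 496 kJ/mol).
P > Sb: P sits above Sb in group 15, so the down-group effect alone puts P higher.
He > P: relative to P, both the across-period and down-group shifts push He's first ionization energy up.
Approximate values (kJ/mol): He 2372, Na 496, P 1012, Sb 831, Cs 376.
So from highest to lowest: He > P > Sb > Na > Cs.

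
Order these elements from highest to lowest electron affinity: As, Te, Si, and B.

Te > Si > As > B

Atoms with high Z_eff and room in the valence shell (especially the halogens) have the most exothermic electron affinities.
These sit on a diagonal, where the across-period and down-group effects partly cancel.
As > B: period and group pull opposite ways; the across-period shift dominates (78 vs 27 kJ/mol).
Si > As: the two effects oppose for this pair; the down-group effect wins (134 vs 78 kJ/mol).
Te > Si: the two effects oppose for this pair; the across-period effect wins (190 vs 134 kJ/mol).
For reference (kJ/mol): B 27, Si 134, As 78, Te 190.
So from highest to lowest: Te > Si > As > B.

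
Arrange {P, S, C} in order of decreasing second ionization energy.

C > S > P

After 1 electron has been removed, what remains? P⁺ still has 4 valence electrons; S⁺ still has 5 valence electrons; C⁺ still has 3 valence electrons.
All are still removing valence electrons, so compare the +1 ions as you would atoms: IE_2 generally rises across a period (higher Z_eff) and falls down a group (larger shell), subject to the usual subshell exceptions.
Valence configurations: P⁺ [Ne]3s²3p², S⁺ [Ne]3s²3p³, C⁺ [He]2s²2p¹.
Approximate IE_2 values (kJ/mol): P 1907, S 2252, C 2353.
Overall IE_2 order: P < S < C.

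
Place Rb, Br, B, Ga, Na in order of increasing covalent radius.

B is in period 2, group 13; Na is in period 3, group 1; Ga is in period 4, group 13; Br is in period 4, group 17; Rb is in period 5, group 1.
Moving right in a period, electrons are added to the same shell under a stronger nuclear pull, so atoms get smaller; moving down, a new shell is opened and atoms get larger.
Here both period and group differ, so the two effects have to be weighed against each other.
Br > B: period and group pull opposite ways; the down-group shift dominates (114 vs 85 pm).
Ga > Br: both are in period 4; the period trend gives Ga the larger value.
Na > Ga: period and group pull opposite ways; the across-period shift dominates (155 vs 124 pm).
Rb > Na: they share group 1; the group trend gives Rb the larger value.
Approximate values (pm): B 85, Na 155, Ga 124, Br 114, Rb 210.
So from smallest to largest: B < Br < Ga < Na < Rb.

B < Br < Ga < Na < Rb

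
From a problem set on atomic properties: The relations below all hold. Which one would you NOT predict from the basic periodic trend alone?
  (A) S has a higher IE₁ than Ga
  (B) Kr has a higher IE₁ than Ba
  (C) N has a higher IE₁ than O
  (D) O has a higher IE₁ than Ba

(C)

The general trend: IE₁ increases across a period and decreases down a group.
(A) S (period 3, group 16) vs Ga (period 4, group 13): the stated order agrees with the simple trend.
(B) Kr (period 4, group 18) vs Ba (period 6, group 2): the stated order agrees with the simple trend.
(C) N (period 2, group 15) vs O (period 2, group 16): the stated order contradicts the simple trend.
(D) O (period 2, group 16) vs Ba (period 6, group 2): the stated order agrees with the simple trend.
The exception is (C): pairing an electron in O's 2p⁴ costs repulsion energy, so O ionizes more easily than half-filled N (2p³).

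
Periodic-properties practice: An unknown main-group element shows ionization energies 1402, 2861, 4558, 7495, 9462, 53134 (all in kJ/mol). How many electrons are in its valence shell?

Look for the largest jump between consecutive ionization energies: IE6/IE5 ≈ 5.6, far larger than any earlier ratio.
That jump marks the point where a core electron is being removed. So the atom has 5 valence electrons.

5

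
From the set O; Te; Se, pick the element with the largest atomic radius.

Te

O is in period 2, group 16; Se is in period 4, group 16; Te is in period 5, group 16.
Atomic radius shrinks across a period as nuclear charge pulls the same shell inward, and grows down a group as new shells are added.
All are in group 16, so atomic radius increases down the group.
The largest atomic radius among these belongs to Te.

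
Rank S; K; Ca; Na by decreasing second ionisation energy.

Na, K, S, Ca

The second ionization energy removes an electron from the +1 ion. For each element: S⁺ still has 5 valence electrons; K⁺ is the bare [Ar] core; Ca⁺ still has 1 valence electron; Na⁺ is the bare [Ne] core.
Breaking into a closed-shell core is much more expensive than removing a leftover valence electron — K and Na have the largest IE_2 here.
Valence configurations: S⁺ [Ne]3s²3p³, Ca⁺ [Ar]4s¹.
Tabulated IE_2 (kJ/mol): S 2252, K 3052, Ca 1145, Na 4562.
Overall IE_2 order: Ca < S < K < Na.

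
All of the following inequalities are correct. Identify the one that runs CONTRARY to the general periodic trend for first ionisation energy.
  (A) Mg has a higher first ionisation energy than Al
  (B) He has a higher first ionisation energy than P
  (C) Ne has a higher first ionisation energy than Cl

The general trend: first ionisation energy increases across a period and decreases down a group.
(A) Mg (period 3, group 2) vs Al (period 3, group 13): the stated order contradicts the simple trend.
(B) He (period 1, group 18) vs P (period 3, group 15): the stated order agrees with the simple trend.
(C) Ne (period 2, group 18) vs Cl (period 3, group 17): the stated order agrees with the simple trend.
The exception is (A): Al's single 3p electron is easier to remove than one from Mg's filled 3s².

(A)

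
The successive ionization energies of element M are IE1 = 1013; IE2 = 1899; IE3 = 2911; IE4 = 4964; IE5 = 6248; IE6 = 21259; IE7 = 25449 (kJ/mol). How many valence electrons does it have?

Look for the largest jump between consecutive ionization energies: IE6/IE5 ≈ 3.4, far larger than any earlier ratio.
That jump marks the point where a core electron is being removed. So the atom has 5 valence electrons.

5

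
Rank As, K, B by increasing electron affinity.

B < K < As

B is in period 2, group 13; K is in period 4, group 1; As is in period 4, group 15.
EA tends to increase across a period and decrease down a group, though the pattern is less regular than for IE or radius.
Here both period and group differ, so the two effects have to be weighed against each other.
K > B: this pair runs against the simple trend — see the exception note.
As > K: both are in period 4; the period trend gives As the larger value.
Note the exception: K has a higher electron affinity than B, contrary to the simple trend — B's ns²np¹ configuration gives only a small electron affinity — the sparsely filled np subshell binds an added electron weakly.
Tabulated electron affinity (kJ/mol): B 27, K 48, As 78.
So from lowest to highest: B < K < As.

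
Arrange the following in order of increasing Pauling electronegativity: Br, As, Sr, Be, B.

Sr < Be < B < As < Br

Be is in period 2, group 2; B is in period 2, group 13; As is in period 4, group 15; Br is in period 4, group 17; Sr is in period 5, group 2.
Smaller atoms with higher effective nuclear charge are more electronegative.
These span different periods and groups, so the two trends combine.
Be > Sr: they share group 2; the group trend gives Be the larger value.
B > Be: both are in period 2; the period trend gives B the larger value.
As > B: the two effects oppose for this pair; the across-period effect wins (2.18 vs 2.04).
Br > As: both are in period 4; the period trend gives Br the larger value.
Tabulated electronegativity (Pauling): Be 1.57, B 2.04, As 2.18, Br 2.96, Sr 0.95.
So from lowest to highest: Sr < Be < B < As < Br.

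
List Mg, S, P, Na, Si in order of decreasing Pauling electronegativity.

EN rises left→right (higher Z_eff, smaller atoms) and falls top→bottom (larger, more shielded atoms).
All lie in period 3, so electronegativity increases left to right.
So from highest to lowest: S > P > Si > Mg > Na.

S > P > Si > Mg > Na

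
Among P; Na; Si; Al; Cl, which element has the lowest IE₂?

After 1 electron has been removed, what remains? P⁺ still has 4 valence electrons; Na⁺ is the bare [Ne] core; Si⁺ still has 3 valence electrons; Al⁺ still has 2 valence electrons; Cl⁺ still has 6 valence electrons.
Breaking into a closed-shell core is much more expensive than removing a leftover valence electron — Na has the largest IE_2 here.
Valence configurations: P⁺ [Ne]3s²3p², Si⁺ [Ne]3s²3p¹, Al⁺ [Ne]3s², Cl⁺ [Ne]3s²3p⁴.
Si⁺ loses a lone 3p electron whereas Al⁺ must break into a filled 3s² pair, so IE_2(Al) > IE_2(Si) even though Si has the higher nuclear charge.
The numbers (kJ/mol): P 1907, Na 4562, Si 1577, Al 1817, Cl 2298.
Putting it together, IE_2: Si < Al < P < Cl < Na.

Si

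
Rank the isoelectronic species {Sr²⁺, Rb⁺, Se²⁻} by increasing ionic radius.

Sr²⁺ < Rb⁺ < Se²⁻

All of these have 36 electrons, so size is governed by nuclear charge alone: the more protons, the stronger the pull on the same electron cloud, and the smaller the ion.
Nuclear charges: Sr²⁺ (Z=38), Rb⁺ (Z=37), Se²⁻ (Z=34).
Smallest to largest: Sr²⁺ < Rb⁺ < Se²⁻.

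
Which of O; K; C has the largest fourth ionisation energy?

IE_4 is the cost of taking one more electron from the +3 cation: O³⁺ still has 3 valence electrons; K³⁺ is already 2 electrons into the core; C³⁺ still has 1 valence electron.
Usually core removal costs more than valence removal, but here the competition is close: a tightly held n=2 valence electron can cost more to remove than an n=3 core electron, so the actual values have to decide it.
Valence configurations: O³⁺ [He]2s²2p¹, C³⁺ [He]2s¹.
Approximate IE_4 values (kJ/mol): O 7469, K 5877, C 6223.
So the fourth ionization energies run K < C < O.

O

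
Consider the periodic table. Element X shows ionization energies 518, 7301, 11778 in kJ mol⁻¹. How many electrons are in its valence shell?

1

Look for the largest jump between consecutive ionization energies: IE2/IE1 ≈ 14.1, far larger than any earlier ratio.
That jump marks the point where a core electron is being removed. So the atom has 1 valence electron.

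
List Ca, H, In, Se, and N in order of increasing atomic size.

H < N < Se < In < Ca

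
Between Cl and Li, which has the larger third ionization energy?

The third ionization energy removes an electron from the +2 ion. For each element: Cl²⁺ still has 5 valence electrons; Li²⁺ is already 1 electron into the core.
Breaking into a closed-shell core is much more expensive than removing a leftover valence electron — Li has the largest IE_3 here.
Tabulated IE_3 (kJ/mol): Cl 3822, Li 11815.
Putting it together, IE_3: Cl < Li.

Li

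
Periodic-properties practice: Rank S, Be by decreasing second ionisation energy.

After 1 electron has been removed, what remains? S⁺ still has 5 valence electrons; Be⁺ still has 1 valence electron.
All are still removing valence electrons, so compare the +1 ions as you would atoms: IE_2 generally rises across a period (higher Z_eff) and falls down a group (larger shell), subject to the usual subshell exceptions.
Valence configurations: S⁺ [Ne]3s²3p³, Be⁺ [He]2s¹.
Tabulated IE_2 (kJ/mol): S 2252, Be 1757.
So the second ionization energies run Be < S.

S > Be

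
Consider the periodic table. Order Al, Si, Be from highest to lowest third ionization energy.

Be, Si, Al

The third ionization energy removes an electron from the +2 ion. For each element: Al²⁺ still has 1 valence electron; Si²⁺ still has 2 valence electrons; Be²⁺ is the bare [He] core.
Core electrons are held far more tightly than valence electrons, so Be tops the IE_3 order.
Valence configurations: Al²⁺ [Ne]3s¹, Si²⁺ [Ne]3s².
Tabulated IE_3 (kJ/mol): Al 2745, Si 3232, Be 14849.
Putting it together, IE_3: Al < Si < Be.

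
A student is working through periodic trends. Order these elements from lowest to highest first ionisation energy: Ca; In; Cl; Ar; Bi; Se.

First ionization energy rises across a period (greater Z_eff holds electrons more tightly) and falls down a group (valence electrons are farther from the nucleus).
Here both period and group differ, so the two effects have to be weighed against each other.
Ca > In: period and group pull opposite ways; the down-group shift dominates (590 vs 558 kJ/mol).
Bi > Ca: the two effects oppose for this pair; the across-period effect wins (703 vs 590 kJ/mol).
Se > Bi: both effects reinforce here, so Se is clearly the higher of the two.
Cl > Se: both effects reinforce here, so Cl is clearly the higher of the two.
Ar > Cl: Ar lies to the right of Cl in period 3, so the across-period effect alone puts Ar higher.
Approximate values (kJ/mol): Cl 1251, Ar 1521, Ca 590, Se 941, In 558, Bi 703.
So from lowest to highest: In < Ca < Bi < Se < Cl < Ar.

In < Ca < Bi < Se < Cl < Ar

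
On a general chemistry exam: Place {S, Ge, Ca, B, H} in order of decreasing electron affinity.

S, Ge, H, B, Ca

H is in period 1, group 1; B is in period 2, group 13; S is in period 3, group 16; Ca is in period 4, group 2; Ge is in period 4, group 14.
Atoms with high Z_eff and room in the valence shell (especially the halogens) have the most exothermic electron affinities.
Neither a single period nor a single group — weigh both effects.
B > Ca: both effects reinforce here, so B is clearly the higher of the two.
H > B: the two effects oppose for this pair; the down-group effect wins (73 vs 27 kJ/mol).
Ge > H: the two effects oppose for this pair; the across-period effect wins (119 vs 73 kJ/mol).
S > Ge: relative to Ge, both the across-period and down-group shifts push S's electron affinity up.
Approximate values (kJ/mol): H 73, B 27, S 200, Ca 2, Ge 119.
So from highest to lowest: S > Ge > H > B > Ca.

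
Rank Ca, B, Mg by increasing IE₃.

IE_3 is the cost of taking one more electron from the +2 cation: Ca²⁺ is the bare [Ar] core; B²⁺ still has 1 valence electron; Mg²⁺ is the bare [Ne] core.
Pulling an electron out of a noble-gas core costs far more than removing a remaining valence electron, so Ca and Mg sit at the high end of IE_3.
Approximate IE_3 values (kJ/mol): Ca 4912, B 3660, Mg 7733.
Overall IE_3 order: B < Ca < Mg.

B < Ca < Mg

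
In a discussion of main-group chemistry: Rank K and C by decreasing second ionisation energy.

K, C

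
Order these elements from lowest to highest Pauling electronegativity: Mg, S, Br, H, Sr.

Sr, Mg, H, S, Br

H is in period 1, group 1; Mg is in period 3, group 2; S is in period 3, group 16; Br is in period 4, group 17; Sr is in period 5, group 2.
Smaller atoms with higher effective nuclear charge are more electronegative.
Here both period and group differ, so the two effects have to be weighed against each other.
Mg > Sr: Mg sits above Sr in group 2, so the down-group effect alone puts Mg higher.
H > Mg: the two effects oppose for this pair; the down-group effect wins (2.20 vs 1.31).
S > H: period and group pull opposite ways; the across-period shift dominates (2.58 vs 2.20).
Br > S: the two effects oppose for this pair; the across-period effect wins (2.96 vs 2.58).
Tabulated electronegativity (Pauling): H 2.20, Mg 1.31, S 2.58, Br 2.96, Sr 0.95.
So from lowest to highest: Sr < Mg < H < S < Br.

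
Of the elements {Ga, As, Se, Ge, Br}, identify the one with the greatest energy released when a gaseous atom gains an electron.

Br

Ga is in period 4, group 13; Ge is in period 4, group 14; As is in period 4, group 15; Se is in period 4, group 16; Br is in period 4, group 17.
EA tends to increase across a period and decrease down a group, though the pattern is less regular than for IE or radius.
All lie in period 4; the across-period trend (electron affinity increases left to right) applies, with the exception below.
Note the exception: Ge has a higher electron affinity than As, contrary to the simple trend — adding an electron to As's half-filled 4p³ is unfavourable, so Ge (4p²) has the more exothermic EA.
Approximate values (kJ/mol): Ga 29, Ge 119, As 78, Se 195, Br 325.
The greatest energy released when a gaseous atom gains an electron among these belongs to Br.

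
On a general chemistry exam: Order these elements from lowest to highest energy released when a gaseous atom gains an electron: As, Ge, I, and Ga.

Ga < As < Ge < I

Ga is in period 4, group 13; Ge is in period 4, group 14; As is in period 4, group 15; I is in period 5, group 17.
Adding an electron releases more energy for atoms nearer the top right (short of the noble gases).
These span different periods and groups, so the two trends combine.
As > Ga: As lies to the right of Ga in period 4, so the across-period effect alone puts As higher.
Ge > As: this pair runs against the simple trend — see the exception note.
I > Ge: period and group pull opposite ways; the across-period shift dominates (295 vs 119 kJ/mol).
Note the exception: Ge has a higher electron affinity than As, contrary to the simple trend — adding an electron to As's half-filled 4p³ is unfavourable, so Ge (4p²) has the more exothermic EA.
Tabulated electron affinity (kJ/mol): Ga 29, Ge 119, As 78, I 295.
So from lowest to highest: Ga < As < Ge < I.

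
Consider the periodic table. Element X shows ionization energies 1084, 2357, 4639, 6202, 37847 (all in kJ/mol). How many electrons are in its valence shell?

4

Look for the largest jump between consecutive ionization energies: IE5/IE4 ≈ 6.1, far larger than any earlier ratio.
That jump marks the point where a core electron is being removed. So the atom has 4 valence electrons.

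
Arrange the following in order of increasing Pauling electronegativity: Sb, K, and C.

C is in period 2, group 14; K is in period 4, group 1; Sb is in period 5, group 15.
Atoms toward the upper right of the periodic table pull bonding electrons most strongly.
These span different periods and groups, so the two trends combine.
Sb > K: period and group pull opposite ways; the across-period shift dominates (2.05 vs 0.82).
C > Sb: period and group pull opposite ways; the down-group shift dominates (2.55 vs 2.05).
Approximate values (Pauling): C 2.55, K 0.82, Sb 2.05.
So from lowest to highest: K < Sb < C.

K, Sb, C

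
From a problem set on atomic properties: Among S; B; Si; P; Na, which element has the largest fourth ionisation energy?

B

Consider each +3 ion: S³⁺ still has 3 valence electrons; B³⁺ is the bare [He] core; Si³⁺ still has 1 valence electron; P³⁺ still has 2 valence electrons; Na³⁺ is already 2 electrons into the core.
Breaking into a closed-shell core is much more expensive than removing a leftover valence electron — Na and B have the largest IE_4 here.
Valence configurations: S³⁺ [Ne]3s²3p¹, Si³⁺ [Ne]3s¹, P³⁺ [Ne]3s².
S³⁺ loses a lone 3p electron whereas P³⁺ must break into a filled 3s² pair, so IE_4(P) > IE_4(S) even though S has the higher nuclear charge.
Tabulated IE_4 (kJ/mol): S 4556, B 25026, Si 4356, P 4964, Na 9543.
Hence IE_4: Si < S < P < Na < B.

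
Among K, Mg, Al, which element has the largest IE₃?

Mg

IE_3 is the cost of taking one more electron from the +2 cation: K²⁺ is already 1 electron into the core; Mg²⁺ is the bare [Ne] core; Al²⁺ still has 1 valence electron.
Core electrons are held far more tightly than valence electrons, so K and Mg top the IE_3 order.
Approximate IE_3 values (kJ/mol): K 4420, Mg 7733, Al 2745.
Putting it together, IE_3: Al < K < Mg.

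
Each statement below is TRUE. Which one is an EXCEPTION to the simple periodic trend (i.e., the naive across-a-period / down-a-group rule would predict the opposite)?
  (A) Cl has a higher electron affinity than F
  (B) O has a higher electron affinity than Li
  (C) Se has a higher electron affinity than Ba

(A)

The general trend: electron affinity increases across a period and decreases down a group.
(A) Cl (period 3, group 17) vs F (period 2, group 17): the stated order contradicts the simple trend.
(B) O (period 2, group 16) vs Li (period 2, group 1): the stated order agrees with the simple trend.
(C) Se (period 4, group 16) vs Ba (period 6, group 2): the stated order agrees with the simple trend.
The exception is (A): F's small 2p subshell makes the incoming electron feel strong e⁻–e⁻ repulsion, so Cl actually releases more energy on gaining an electron.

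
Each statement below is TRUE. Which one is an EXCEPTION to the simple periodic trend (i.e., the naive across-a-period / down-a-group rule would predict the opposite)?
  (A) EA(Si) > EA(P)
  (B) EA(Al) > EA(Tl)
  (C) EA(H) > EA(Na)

(A)

The general trend: electron affinity increases across a period and decreases down a group.
(A) Si (period 3, group 14) vs P (period 3, group 15): the stated order contradicts the simple trend.
(B) Al (period 3, group 13) vs Tl (period 6, group 13): the stated order agrees with the simple trend.
(C) H (period 1, group 1) vs Na (period 3, group 1): the stated order agrees with the simple trend.
The exception is (A): adding an electron to P's half-filled 3p³ is unfavourable, so Si (3p²) has the more exothermic EA.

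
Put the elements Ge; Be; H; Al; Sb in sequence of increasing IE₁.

Al < Ge < Sb < Be < H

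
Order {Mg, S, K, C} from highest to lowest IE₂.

K > C > S > Mg

After 1 electron has been removed, what remains? Mg⁺ still has 1 valence electron; S⁺ still has 5 valence electrons; K⁺ is the bare [Ar] core; C⁺ still has 3 valence electrons.
Pulling an electron out of a noble-gas core costs far more than removing a remaining valence electron, so K sits at the high end of IE_2.
Valence configurations: Mg⁺ [Ne]3s¹, S⁺ [Ne]3s²3p³, C⁺ [He]2s²2p¹.
The numbers (kJ/mol): Mg 1451, S 2252, K 3052, C 2353.
Overall IE_2 order: Mg < S < C < K.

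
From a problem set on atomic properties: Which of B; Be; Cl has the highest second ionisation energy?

IE_2 is the cost of taking one more electron from the +1 cation: B⁺ still has 2 valence electrons; Be⁺ still has 1 valence electron; Cl⁺ still has 6 valence electrons.
All are still removing valence electrons, so compare the +1 ions as you would atoms: IE_2 generally rises across a period (higher Z_eff) and falls down a group (larger shell), subject to the usual subshell exceptions.
Valence configurations: B⁺ [He]2s², Be⁺ [He]2s¹, Cl⁺ [Ne]3s²3p⁴.
Approximate IE_2 values (kJ/mol): B 2427, Be 1757, Cl 2298.
Putting it together, IE_2: Be < Cl < B.

B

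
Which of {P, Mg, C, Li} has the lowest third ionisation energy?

P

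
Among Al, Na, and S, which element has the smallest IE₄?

S

IE_4 is the cost of taking one more electron from the +3 cation: Al³⁺ is the bare [Ne] core; Na³⁺ is already 2 electrons into the core; S³⁺ still has 3 valence electrons.
Pulling an electron out of a noble-gas core costs far more than removing a remaining valence electron, so Na and Al sit at the high end of IE_4.
The numbers (kJ/mol): Al 11577, Na 9543, S 4556.
So the fourth ionization energies run S < Na < Al.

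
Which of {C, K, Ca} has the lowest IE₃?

K

IE_3 is the cost of taking one more electron from the +2 cation: C²⁺ still has 2 valence electrons; K²⁺ is already 1 electron into the core; Ca²⁺ is the bare [Ar] core.
Usually core removal costs more than valence removal, but here the competition is close: a tightly held n=2 valence electron can cost more to remove than an n=3 core electron, so the actual values have to decide it.
Tabulated IE_3 (kJ/mol): C 4620, K 4420, Ca 4912.
Hence IE_3: K < C < Ca.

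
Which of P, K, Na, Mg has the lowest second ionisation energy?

After 1 electron has been removed, what remains? P⁺ still has 4 valence electrons; K⁺ is the bare [Ar] core; Na⁺ is the bare [Ne] core; Mg⁺ still has 1 valence electron.
Core electrons are held far more tightly than valence electrons, so K and Na top the IE_2 order.
Valence configurations: P⁺ [Ne]3s²3p², Mg⁺ [Ne]3s¹.
The numbers (kJ/mol): P 1907, K 3052, Na 4562, Mg 1451.
So the second ionization energies run Mg < P < K < Na.

Mg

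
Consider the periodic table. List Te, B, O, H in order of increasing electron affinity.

H is in period 1, group 1; B is in period 2, group 13; O is in period 2, group 16; Te is in period 5, group 16.
Atoms with high Z_eff and room in the valence shell (especially the halogens) have the most exothermic electron affinities.
Here both period and group differ, so the two effects have to be weighed against each other.
H > B: the two effects oppose for this pair; the down-group effect wins (73 vs 27 kJ/mol).
O > H: period and group pull opposite ways; the across-period shift dominates (141 vs 73 kJ/mol).
Te > O: this pair runs against the simple trend — see the exception note.
Note the exception: Te has a higher electron affinity than O, contrary to the simple trend — O's compact 2p subshell gives strong electron–electron repulsion on the added electron.
Tabulated electron affinity (kJ/mol): H 73, B 27, O 141, Te 190.
So from lowest to highest: B < H < O < Te.

B, H, O, Te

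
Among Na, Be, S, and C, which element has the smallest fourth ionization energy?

Consider each +3 ion: Na³⁺ is already 2 electrons into the core; Be³⁺ is already 1 electron into the core; S³⁺ still has 3 valence electrons; C³⁺ still has 1 valence electron.
Breaking into a closed-shell core is much more expensive than removing a leftover valence electron — Na and Be have the largest IE_4 here.
Valence configurations: S³⁺ [Ne]3s²3p¹, C³⁺ [He]2s¹.
Tabulated IE_4 (kJ/mol): Na 9543, Be 21007, S 4556, C 6223.
So the fourth ionization energies run S < C < Na < Be.

S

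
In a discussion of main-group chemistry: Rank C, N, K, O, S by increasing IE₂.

S < C < N < K < O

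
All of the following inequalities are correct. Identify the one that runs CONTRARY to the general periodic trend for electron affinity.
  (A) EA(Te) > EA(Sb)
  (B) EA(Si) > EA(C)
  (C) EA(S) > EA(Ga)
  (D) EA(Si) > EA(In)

(B)

The general trend: electron affinity increases across a period and decreases down a group.
(A) Te (period 5, group 16) vs Sb (period 5, group 15): the stated order agrees with the simple trend.
(B) Si (period 3, group 14) vs C (period 2, group 14): the stated order contradicts the simple trend.
(C) S (period 3, group 16) vs Ga (period 4, group 13): the stated order agrees with the simple trend.
(D) Si (period 3, group 14) vs In (period 5, group 13): the stated order agrees with the simple trend.
The exception is (B): Si's larger, more diffuse 3p orbitals accept an added electron slightly more readily than C's compact 2p.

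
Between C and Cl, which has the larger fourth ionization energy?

C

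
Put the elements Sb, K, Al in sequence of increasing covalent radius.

Al < Sb < K

Moving right in a period, electrons are added to the same shell under a stronger nuclear pull, so atoms get smaller; moving down, a new shell is opened and atoms get larger.
Here both period and group differ, so the two effects have to be weighed against each other.
Sb > Al: the two effects oppose for this pair; the down-group effect wins (140 vs 126 pm).
K > Sb: the two effects oppose for this pair; the across-period effect wins (196 vs 140 pm).
Approximate values (pm): Al 126, K 196, Sb 140.
So from smallest to largest: Al < Sb < K.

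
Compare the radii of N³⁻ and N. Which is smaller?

Forming N³⁻ adds 3 electrons to N. More electron–electron repulsion in the same shell, with unchanged nuclear charge, lets the cloud expand.
An anion is larger than its parent atom: N³⁻ > N.

N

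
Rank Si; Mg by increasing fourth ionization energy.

Si < Mg

The fourth ionization energy removes an electron from the +3 ion. For each element: Si³⁺ still has 1 valence electron; Mg³⁺ is already 1 electron into the core.
Breaking into a closed-shell core is much more expensive than removing a leftover valence electron — Mg has the largest IE_4 here.
Tabulated IE_4 (kJ/mol): Si 4356, Mg 10543.
So the fourth ionization energies run Si < Mg.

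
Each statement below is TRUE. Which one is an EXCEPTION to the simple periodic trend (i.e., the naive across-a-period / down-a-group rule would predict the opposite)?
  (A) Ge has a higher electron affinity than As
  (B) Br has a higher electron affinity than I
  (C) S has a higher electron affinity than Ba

The general trend: electron affinity increases across a period and decreases down a group.
(A) Ge (period 4, group 14) vs As (period 4, group 15): the stated order contradicts the simple trend.
(B) Br (period 4, group 17) vs I (period 5, group 17): the stated order agrees with the simple trend.
(C) S (period 3, group 16) vs Ba (period 6, group 2): the stated order agrees with the simple trend.
The exception is (A): adding an electron to As's half-filled 4p³ is unfavourable, so Ge (4p²) has the more exothermic EA.

(A)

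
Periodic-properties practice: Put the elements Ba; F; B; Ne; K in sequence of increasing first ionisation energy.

K, Ba, B, F, Ne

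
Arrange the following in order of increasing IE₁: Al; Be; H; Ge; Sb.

Al < Ge < Sb < Be < H

IE₁ increases left→right with effective nuclear charge and decreases top→bottom as the valence shell moves farther out.
These sit on a diagonal, where the across-period and down-group effects partly cancel.
Ge > Al: period and group pull opposite ways; the across-period shift dominates (762 vs 578 kJ/mol).
Sb > Ge: the two effects oppose for this pair; the across-period effect wins (831 vs 762 kJ/mol).
Be > Sb: the two effects oppose for this pair; the down-group effect wins (900 vs 831 kJ/mol).
H > Be: the two effects oppose for this pair; the down-group effect wins (1312 vs 900 kJ/mol).
Approximate values (kJ/mol): H 1312, Be 900, Al 578, Ge 762, Sb 831.
So from lowest to highest: Al < Ge < Sb < Be < H.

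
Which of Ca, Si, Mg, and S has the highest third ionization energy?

Mg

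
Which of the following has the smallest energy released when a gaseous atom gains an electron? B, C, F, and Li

Li is in period 2, group 1; B is in period 2, group 13; C is in period 2, group 14; F is in period 2, group 17.
Atoms with high Z_eff and room in the valence shell (especially the halogens) have the most exothermic electron affinities.
All lie in period 2; the across-period trend (electron affinity increases left to right) applies, with the exception below.
Note the exception: Li has a higher electron affinity than B, contrary to the simple trend — B's ns²np¹ configuration gives only a small electron affinity — the sparsely filled np subshell binds an added electron weakly.
Approximate values (kJ/mol): Li 60, B 27, C 122, F 328.
The smallest energy released when a gaseous atom gains an electron among these belongs to B.

B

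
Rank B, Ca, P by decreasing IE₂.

B > P > Ca

The second ionization energy removes an electron from the +1 ion. For each element: B⁺ still has 2 valence electrons; Ca⁺ still has 1 valence electron; P⁺ still has 4 valence electrons.
All are still removing valence electrons, so compare the +1 ions as you would atoms: IE_2 generally rises across a period (higher Z_eff) and falls down a group (larger shell), subject to the usual subshell exceptions.
Valence configurations: B⁺ [He]2s², Ca⁺ [Ar]4s¹, P⁺ [Ne]3s²3p².
Approximate IE_2 values (kJ/mol): B 2427, Ca 1145, P 1907.
Putting it together, IE_2: Ca < P < B.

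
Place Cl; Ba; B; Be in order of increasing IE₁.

Ba < B < Be < Cl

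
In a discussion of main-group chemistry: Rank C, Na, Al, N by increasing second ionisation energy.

Al < C < N < Na

IE_2 is the cost of taking one more electron from the +1 cation: C⁺ still has 3 valence electrons; Na⁺ is the bare [Ne] core; Al⁺ still has 2 valence electrons; N⁺ still has 4 valence electrons.
Core electrons are held far more tightly than valence electrons, so Na tops the IE_2 order.
Valence configurations: C⁺ [He]2s²2p¹, Al⁺ [Ne]3s², N⁺ [He]2s²2p².
Approximate IE_2 values (kJ/mol): C 2353, Na 4562, Al 1817, N 2856.
So the second ionization energies run Al < C < N < Na.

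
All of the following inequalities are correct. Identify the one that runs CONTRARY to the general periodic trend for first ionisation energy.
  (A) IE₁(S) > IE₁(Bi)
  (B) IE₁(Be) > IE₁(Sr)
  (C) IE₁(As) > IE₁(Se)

(C)

The general trend: first ionisation energy increases across a period and decreases down a group.
(A) S (period 3, group 16) vs Bi (period 6, group 15): the stated order agrees with the simple trend.
(B) Be (period 2, group 2) vs Sr (period 5, group 2): the stated order agrees with the simple trend.
(C) As (period 4, group 15) vs Se (period 4, group 16): the stated order contradicts the simple trend.
The exception is (C): Se (4p⁴) ionizes more easily than half-filled As (4p³).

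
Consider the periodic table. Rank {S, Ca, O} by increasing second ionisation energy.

The second ionization energy removes an electron from the +1 ion. For each element: S⁺ still has 5 valence electrons; Ca⁺ still has 1 valence electron; O⁺ still has 5 valence electrons.
All are still removing valence electrons, so compare the +1 ions as you would atoms: IE_2 generally rises across a period (higher Z_eff) and falls down a group (larger shell), subject to the usual subshell exceptions.
Valence configurations: S⁺ [Ne]3s²3p³, Ca⁺ [Ar]4s¹, O⁺ [He]2s²2p³.
Approximate IE_2 values (kJ/mol): S 2252, Ca 1145, O 3388.
Hence IE_2: Ca < S < O.

Ca, S, O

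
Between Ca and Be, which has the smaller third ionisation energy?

Ca

After 2 electrons have been removed, what remains? Ca²⁺ is the bare [Ar] core; Be²⁺ is the bare [He] core.
All of these are removing an electron from a noble-gas core or deeper; the smaller core (lower principal quantum number) is held far more tightly, and within a period the higher nuclear charge binds the same core more tightly.
Tabulated IE_3 (kJ/mol): Ca 4912, Be 14849.
Overall IE_3 order: Ca < Be.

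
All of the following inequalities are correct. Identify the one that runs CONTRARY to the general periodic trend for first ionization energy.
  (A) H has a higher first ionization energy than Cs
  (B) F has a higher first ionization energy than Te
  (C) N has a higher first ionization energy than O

The general trend: first ionization energy increases across a period and decreases down a group.
(A) H (period 1, group 1) vs Cs (period 6, group 1): the stated order agrees with the simple trend.
(B) F (period 2, group 17) vs Te (period 5, group 16): the stated order agrees with the simple trend.
(C) N (period 2, group 15) vs O (period 2, group 16): the stated order contradicts the simple trend.
The exception is (C): pairing an electron in O's 2p⁴ costs repulsion energy, so O ionizes more easily than half-filled N (2p³).

(C)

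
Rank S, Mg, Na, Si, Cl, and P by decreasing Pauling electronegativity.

Cl > S > P > Si > Mg > Na

Atoms toward the upper right of the periodic table pull bonding electrons most strongly.
All lie in period 3, so electronegativity increases left to right.
So from highest to lowest: Cl > S > P > Si > Mg > Na.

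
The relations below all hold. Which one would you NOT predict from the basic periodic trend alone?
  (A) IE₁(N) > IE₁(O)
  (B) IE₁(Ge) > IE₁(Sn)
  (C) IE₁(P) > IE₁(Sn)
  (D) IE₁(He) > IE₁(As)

(A)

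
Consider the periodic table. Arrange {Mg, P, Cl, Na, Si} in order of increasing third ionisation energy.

IE_3 is the cost of taking one more electron from the +2 cation: Mg²⁺ is the bare [Ne] core; P²⁺ still has 3 valence electrons; Cl²⁺ still has 5 valence electrons; Na²⁺ is already 1 electron into the core; Si²⁺ still has 2 valence electrons.
Breaking into a closed-shell core is much more expensive than removing a leftover valence electron — Na and Mg have the largest IE_3 here.
Valence configurations: P²⁺ [Ne]3s²3p¹, Cl²⁺ [Ne]3s²3p³, Si²⁺ [Ne]3s².
P²⁺ loses a lone 3p electron whereas Si²⁺ must break into a filled 3s² pair, so IE_3(Si) > IE_3(P) even though P has the higher nuclear charge.
The numbers (kJ/mol): Mg 7733, P 2914, Cl 3822, Na 6910, Si 3232.
Overall IE_3 order: P < Si < Cl < Na < Mg.

P < Si < Cl < Na < Mg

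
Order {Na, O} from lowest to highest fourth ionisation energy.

O, Na

After 3 electrons have been removed, what remains? Na³⁺ is already 2 electrons into the core; O³⁺ still has 3 valence electrons.
Breaking into a closed-shell core is much more expensive than removing a leftover valence electron — Na has the largest IE_4 here.
The numbers (kJ/mol): Na 9543, O 7469.
Overall IE_4 order: O < Na.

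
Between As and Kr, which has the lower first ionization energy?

As

As is in period 4, group 15; Kr is in period 4, group 18.
IE₁ increases left→right with effective nuclear charge and decreases top→bottom as the valence shell moves farther out.
All lie in period 4, so first ionization energy increases left to right.
So As has the lower first ionization energy (As < Kr).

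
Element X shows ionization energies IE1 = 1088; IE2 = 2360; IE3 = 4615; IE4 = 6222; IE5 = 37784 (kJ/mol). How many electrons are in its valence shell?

4

Look for the largest jump between consecutive ionization energies: IE5/IE4 ≈ 6.1, far larger than any earlier ratio.
That jump marks the point where a core electron is being removed. So the atom has 4 valence electrons.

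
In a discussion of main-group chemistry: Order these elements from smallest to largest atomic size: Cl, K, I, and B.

B is in period 2, group 13; Cl is in period 3, group 17; K is in period 4, group 1; I is in period 5, group 17.
Moving right in a period, electrons are added to the same shell under a stronger nuclear pull, so atoms get smaller; moving down, a new shell is opened and atoms get larger.
These span different periods and groups, so the two trends combine.
Cl > B: the two effects oppose for this pair; the down-group effect wins (99 vs 85 pm).
I > Cl: they share group 17; the group trend gives I the larger value.
K > I: period and group pull opposite ways; the across-period shift dominates (196 vs 133 pm).
Tabulated atomic radius (pm): B 85, Cl 99, K 196, I 133.
So from smallest to largest: B < Cl < I < K.

B < Cl < I < K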